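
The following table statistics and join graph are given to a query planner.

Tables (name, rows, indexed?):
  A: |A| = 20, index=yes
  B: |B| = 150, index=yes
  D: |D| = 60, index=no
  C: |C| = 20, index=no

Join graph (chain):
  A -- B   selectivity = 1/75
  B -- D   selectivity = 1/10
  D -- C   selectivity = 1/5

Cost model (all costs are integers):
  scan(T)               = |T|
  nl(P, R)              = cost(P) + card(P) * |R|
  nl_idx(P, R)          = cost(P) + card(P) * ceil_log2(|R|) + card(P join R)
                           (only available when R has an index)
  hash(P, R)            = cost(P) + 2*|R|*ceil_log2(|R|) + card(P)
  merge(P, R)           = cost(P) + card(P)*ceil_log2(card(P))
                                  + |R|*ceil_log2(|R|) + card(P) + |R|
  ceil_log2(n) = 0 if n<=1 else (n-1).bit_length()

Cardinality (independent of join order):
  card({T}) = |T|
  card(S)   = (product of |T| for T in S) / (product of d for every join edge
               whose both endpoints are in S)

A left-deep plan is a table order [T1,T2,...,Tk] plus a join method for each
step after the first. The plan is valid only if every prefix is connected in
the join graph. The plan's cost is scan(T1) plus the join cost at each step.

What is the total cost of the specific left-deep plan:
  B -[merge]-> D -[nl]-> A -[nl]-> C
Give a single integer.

24720

step 1: scan B: cost=150, card=150
step 2: join D via merge
    card(P join D) = 150*60/(10) = 900
    cost = 150 + 150*8 + 60*6 + 150 + 60 = 1920
step 3: join A via nl
    card(P join A) = 900*20/(75) = 240
    cost = 1920 + 900*20 = 19920
step 4: join C via nl
    card(P join C) = 240*20/(5) = 960
    cost = 19920 + 240*20 = 24720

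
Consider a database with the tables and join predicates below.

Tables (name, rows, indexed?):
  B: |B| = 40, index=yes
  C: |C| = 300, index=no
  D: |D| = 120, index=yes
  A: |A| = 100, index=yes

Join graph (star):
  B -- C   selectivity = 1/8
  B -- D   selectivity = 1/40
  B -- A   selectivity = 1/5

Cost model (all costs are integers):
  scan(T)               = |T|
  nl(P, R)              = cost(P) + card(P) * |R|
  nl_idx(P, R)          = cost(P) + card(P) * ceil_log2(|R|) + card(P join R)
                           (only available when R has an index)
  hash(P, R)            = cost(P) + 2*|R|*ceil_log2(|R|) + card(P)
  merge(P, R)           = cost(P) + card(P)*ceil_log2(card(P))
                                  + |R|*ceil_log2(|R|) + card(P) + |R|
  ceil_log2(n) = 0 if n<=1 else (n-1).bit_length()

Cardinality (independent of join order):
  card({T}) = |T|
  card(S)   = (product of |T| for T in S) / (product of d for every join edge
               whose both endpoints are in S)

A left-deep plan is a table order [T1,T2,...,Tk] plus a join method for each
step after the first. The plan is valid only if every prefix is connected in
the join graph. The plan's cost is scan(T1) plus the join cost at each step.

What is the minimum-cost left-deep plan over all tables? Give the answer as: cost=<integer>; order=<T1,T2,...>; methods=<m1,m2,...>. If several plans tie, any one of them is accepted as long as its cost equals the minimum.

cost=9760; order=B,D,A,C; methods=nl_idx,hash,hash

Selinger DP (subsets sized 1..n):
  {B}: scan cost=40, card=40
  {C}: scan cost=300, card=300
  {D}: scan cost=120, card=120
  {A}: scan cost=100, card=100
  {BC}: card=1500; try (B,hash)→1080, (C,merge)→3320, (B,merge)→3580, (B,nl_idx)→3600, (C,hash)→5480, (C,nl)→12040 …(+1); best=1080 via (B,hash)
  {BD}: card=120; try (D,nl_idx)→440, (B,hash)→720, (B,nl_idx)→960, (D,merge)→1280, (B,merge)→1360, (D,hash)→1760 …(+2); best=440 via (D,nl_idx)
  {AB}: card=800; try (B,hash)→680, (A,merge)→1120, (A,nl_idx)→1120, (B,merge)→1180, (A,hash)→1480, (B,nl_idx)→1500 …(+2); best=680 via (B,hash)
  {BCD}: card=4500; try (D,hash)→4260, (C,merge)→4400, (C,hash)→5960, (D,nl_idx)→16080, (D,merge)→20040, (C,nl)→36440 …(+1); best=4260 via (D,hash)
  {ABC}: card=30000; try (A,hash)→3980, (C,hash)→6880, (C,merge)→12480, (A,merge)→19880, (A,nl_idx)→41580, (A,nl)→151080 …(+1); best=3980 via (A,hash)
  {ABD}: card=2400; try (A,hash)→1960, (A,merge)→2200, (D,hash)→3160, (A,nl_idx)→3680, (D,nl_idx)→8680, (D,merge)→10440 …(+2); best=1960 via (A,hash)
  {ABCD}: card=90000; try (C,hash)→9760, (A,hash)→10160, (D,hash)→35660, (C,merge)→36160, (A,merge)→68060, (A,nl_idx)→125760 …(+5); best=9760 via (C,hash)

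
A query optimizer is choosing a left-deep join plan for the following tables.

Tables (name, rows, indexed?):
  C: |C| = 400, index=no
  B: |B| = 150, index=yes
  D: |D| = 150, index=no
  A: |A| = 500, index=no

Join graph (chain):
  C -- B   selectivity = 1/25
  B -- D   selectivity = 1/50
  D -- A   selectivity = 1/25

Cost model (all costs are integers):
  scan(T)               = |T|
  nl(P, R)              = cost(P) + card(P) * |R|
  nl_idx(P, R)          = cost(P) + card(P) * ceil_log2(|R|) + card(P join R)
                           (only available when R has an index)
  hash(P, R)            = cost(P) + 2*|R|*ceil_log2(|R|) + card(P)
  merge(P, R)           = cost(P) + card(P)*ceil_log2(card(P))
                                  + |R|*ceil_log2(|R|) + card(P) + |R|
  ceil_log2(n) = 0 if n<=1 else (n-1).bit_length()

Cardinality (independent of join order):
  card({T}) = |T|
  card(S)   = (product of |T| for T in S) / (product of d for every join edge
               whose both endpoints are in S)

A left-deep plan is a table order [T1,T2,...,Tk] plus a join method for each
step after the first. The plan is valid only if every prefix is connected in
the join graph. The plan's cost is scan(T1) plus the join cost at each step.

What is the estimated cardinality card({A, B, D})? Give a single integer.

9000

Tables in S: A(500), B(150), D(150)
Edges inside S: B-D(d=50), D-A(d=25)
numerator = 500 * 150 * 150 = 11250000
denominator = 50 * 25 = 1250
card(S) = 11250000 / 1250 = 9000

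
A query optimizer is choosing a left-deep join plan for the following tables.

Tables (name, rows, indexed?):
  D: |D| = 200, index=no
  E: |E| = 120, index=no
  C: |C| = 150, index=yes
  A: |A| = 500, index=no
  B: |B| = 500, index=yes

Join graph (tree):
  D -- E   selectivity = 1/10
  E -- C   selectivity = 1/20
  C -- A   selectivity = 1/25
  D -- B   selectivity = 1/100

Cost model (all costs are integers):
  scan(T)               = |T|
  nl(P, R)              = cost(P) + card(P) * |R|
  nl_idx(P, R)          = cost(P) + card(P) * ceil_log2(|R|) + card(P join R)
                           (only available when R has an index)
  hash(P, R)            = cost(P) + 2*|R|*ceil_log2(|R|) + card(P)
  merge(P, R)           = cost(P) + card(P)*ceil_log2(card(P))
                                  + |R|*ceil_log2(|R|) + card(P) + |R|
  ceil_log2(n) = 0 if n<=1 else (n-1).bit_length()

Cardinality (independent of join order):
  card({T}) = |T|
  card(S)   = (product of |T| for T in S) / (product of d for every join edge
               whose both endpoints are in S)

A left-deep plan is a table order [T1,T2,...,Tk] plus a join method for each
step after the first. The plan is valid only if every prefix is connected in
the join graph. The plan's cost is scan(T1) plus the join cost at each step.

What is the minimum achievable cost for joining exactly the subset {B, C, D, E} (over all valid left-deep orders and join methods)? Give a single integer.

Selinger DP over subsets of {B,C,D,E}:
  {D}: scan cost=200, card=200
  {E}: scan cost=120, card=120
  {C}: scan cost=150, card=150
  {B}: scan cost=500, card=500
  {DE}: card=2400; try (E,hash)→2080, (D,merge)→2880, (E,merge)→2960, (D,hash)→3440, (D,nl)→24120, (E,nl)→24200; best=2080 via (E,hash)
  {BD}: card=1000; try (B,nl_idx)→3000, (D,hash)→4200, (B,merge)→7000, (D,merge)→7300, (B,hash)→9400, (B,nl)→100200 …(+1); best=3000 via (B,nl_idx)
  {CE}: card=900; try (E,hash)→1980, (C,nl_idx)→1980, (C,merge)→2430, (E,merge)→2460, (C,hash)→2640, (C,nl)→18120 …(+1); best=1980 via (E,hash)
  {CDE}: card=18000; try (D,hash)→6080, (C,hash)→6880, (D,merge)→13680, (C,merge)→34630, (C,nl_idx)→39280, (D,nl)→181980 …(+1); best=6080 via (D,hash)
  {BDE}: card=12000; try (E,hash)→5680, (B,hash)→13480, (E,merge)→14960, (B,nl_idx)→35680, (B,merge)→38280, (E,nl)→123000 …(+1); best=5680 via (E,hash)
  {BCDE}: card=90000; try (C,hash)→20080, (B,hash)→33080, (C,merge)→187030, (C,nl_idx)→191680, (B,nl_idx)→258080, (B,merge)→299080 …(+2); best=20080 via (C,hash)

20080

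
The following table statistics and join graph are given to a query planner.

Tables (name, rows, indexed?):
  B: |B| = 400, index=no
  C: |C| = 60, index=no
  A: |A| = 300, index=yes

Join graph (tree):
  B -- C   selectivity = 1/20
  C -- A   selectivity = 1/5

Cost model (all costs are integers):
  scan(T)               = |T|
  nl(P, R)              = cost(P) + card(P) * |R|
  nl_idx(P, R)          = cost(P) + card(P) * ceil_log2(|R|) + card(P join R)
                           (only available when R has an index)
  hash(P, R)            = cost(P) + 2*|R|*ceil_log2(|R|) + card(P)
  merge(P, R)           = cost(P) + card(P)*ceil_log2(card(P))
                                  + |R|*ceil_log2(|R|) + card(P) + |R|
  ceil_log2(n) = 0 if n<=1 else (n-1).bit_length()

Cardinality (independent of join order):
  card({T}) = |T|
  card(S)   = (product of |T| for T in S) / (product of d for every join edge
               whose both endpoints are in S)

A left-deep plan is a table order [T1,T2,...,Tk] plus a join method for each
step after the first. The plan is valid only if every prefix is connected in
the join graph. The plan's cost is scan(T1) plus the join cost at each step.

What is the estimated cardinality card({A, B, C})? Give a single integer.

Tables in S: A(300), B(400), C(60)
Edges inside S: B-C(d=20), C-A(d=5)
numerator = 300 * 400 * 60 = 7200000
denominator = 20 * 5 = 100
card(S) = 7200000 / 100 = 72000

72000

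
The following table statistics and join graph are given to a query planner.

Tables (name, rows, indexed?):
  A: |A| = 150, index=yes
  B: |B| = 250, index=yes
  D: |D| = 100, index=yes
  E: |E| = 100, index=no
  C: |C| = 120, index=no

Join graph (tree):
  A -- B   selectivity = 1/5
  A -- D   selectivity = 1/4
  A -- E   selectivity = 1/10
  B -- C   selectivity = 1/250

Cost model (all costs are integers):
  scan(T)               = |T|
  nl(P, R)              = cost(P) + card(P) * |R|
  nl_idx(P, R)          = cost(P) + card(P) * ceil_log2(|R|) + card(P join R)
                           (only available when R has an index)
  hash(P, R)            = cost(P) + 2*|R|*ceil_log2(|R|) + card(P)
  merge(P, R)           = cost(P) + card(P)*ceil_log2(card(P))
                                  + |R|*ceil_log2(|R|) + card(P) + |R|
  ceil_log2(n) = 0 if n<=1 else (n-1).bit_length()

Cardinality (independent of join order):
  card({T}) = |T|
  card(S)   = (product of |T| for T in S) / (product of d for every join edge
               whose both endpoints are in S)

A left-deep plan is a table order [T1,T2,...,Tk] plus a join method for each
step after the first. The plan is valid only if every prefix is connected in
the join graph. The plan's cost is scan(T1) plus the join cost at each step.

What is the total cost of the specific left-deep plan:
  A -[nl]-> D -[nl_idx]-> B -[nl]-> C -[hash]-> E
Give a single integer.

22824050

step 1: scan A: cost=150, card=150
step 2: join D via nl
    card(P join D) = 150*100/(4) = 3750
    cost = 150 + 150*100 = 15150
step 3: join B via nl_idx
    card(P join B) = 3750*250/(5) = 187500
    cost = 15150 + 3750*8 + 187500 = 232650
step 4: join C via nl
    card(P join C) = 187500*120/(250) = 90000
    cost = 232650 + 187500*120 = 22732650
step 5: join E via hash
    card(P join E) = 90000*100/(10) = 900000
    cost = 22732650 + 2*100*7 + 90000 = 22824050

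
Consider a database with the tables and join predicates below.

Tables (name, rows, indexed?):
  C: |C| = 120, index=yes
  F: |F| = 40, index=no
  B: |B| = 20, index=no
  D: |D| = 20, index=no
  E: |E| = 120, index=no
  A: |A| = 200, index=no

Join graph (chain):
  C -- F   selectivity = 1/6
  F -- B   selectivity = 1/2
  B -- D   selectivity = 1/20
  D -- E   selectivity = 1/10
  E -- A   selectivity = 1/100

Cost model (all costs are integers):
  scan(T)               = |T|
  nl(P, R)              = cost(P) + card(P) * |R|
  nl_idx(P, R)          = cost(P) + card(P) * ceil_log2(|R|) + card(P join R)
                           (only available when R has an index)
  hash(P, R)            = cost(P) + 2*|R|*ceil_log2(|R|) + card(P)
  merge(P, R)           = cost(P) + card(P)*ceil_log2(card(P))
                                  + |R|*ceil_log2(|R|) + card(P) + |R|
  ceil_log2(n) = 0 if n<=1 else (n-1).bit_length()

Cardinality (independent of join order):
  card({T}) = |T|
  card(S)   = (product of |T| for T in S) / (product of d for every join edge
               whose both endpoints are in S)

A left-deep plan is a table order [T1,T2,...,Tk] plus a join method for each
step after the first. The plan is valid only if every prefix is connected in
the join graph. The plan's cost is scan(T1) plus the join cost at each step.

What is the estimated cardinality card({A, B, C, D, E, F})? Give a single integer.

Tables in S: A(200), B(20), C(120), D(20), E(120), F(40)
Edges inside S: C-F(d=6), F-B(d=2), B-D(d=20), D-E(d=10), E-A(d=100)
numerator = 200 * 20 * 120 * 20 * 120 * 40 = 46080000000
denominator = 6 * 2 * 20 * 10 * 100 = 240000
card(S) = 46080000000 / 240000 = 192000

192000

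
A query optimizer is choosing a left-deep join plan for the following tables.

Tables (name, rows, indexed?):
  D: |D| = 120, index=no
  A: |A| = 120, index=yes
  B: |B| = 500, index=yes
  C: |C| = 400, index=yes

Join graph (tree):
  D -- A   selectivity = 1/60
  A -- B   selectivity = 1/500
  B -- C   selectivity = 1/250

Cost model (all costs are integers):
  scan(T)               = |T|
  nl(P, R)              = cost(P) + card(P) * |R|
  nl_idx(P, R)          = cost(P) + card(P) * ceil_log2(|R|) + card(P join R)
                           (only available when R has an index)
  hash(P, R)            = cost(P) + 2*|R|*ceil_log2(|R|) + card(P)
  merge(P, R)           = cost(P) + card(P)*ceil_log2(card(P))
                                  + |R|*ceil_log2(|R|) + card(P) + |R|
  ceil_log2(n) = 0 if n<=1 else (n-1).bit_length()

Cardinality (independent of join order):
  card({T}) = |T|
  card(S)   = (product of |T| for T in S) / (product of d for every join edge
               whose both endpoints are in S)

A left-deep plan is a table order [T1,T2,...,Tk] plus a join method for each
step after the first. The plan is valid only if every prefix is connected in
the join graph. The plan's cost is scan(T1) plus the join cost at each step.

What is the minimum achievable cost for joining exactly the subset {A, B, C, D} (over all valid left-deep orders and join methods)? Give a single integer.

4464

Selinger DP over subsets of {A,B,C,D}:
  {D}: scan cost=120, card=120
  {A}: scan cost=120, card=120
  {B}: scan cost=500, card=500
  {C}: scan cost=400, card=400
  {AD}: card=240; try (A,nl_idx)→1200, (D,hash)→1920, (A,hash)→1920, (D,merge)→2040, (A,merge)→2040, (D,nl)→14520 …(+1); best=1200 via (A,nl_idx)
  {AB}: card=120; try (B,nl_idx)→1320, (A,hash)→2680, (A,nl_idx)→4120, (B,merge)→6080, (A,merge)→6460, (B,hash)→9240 …(+2); best=1320 via (B,nl_idx)
  {BC}: card=800; try (B,nl_idx)→4800, (C,nl_idx)→5800, (C,hash)→8200, (B,merge)→9400, (C,merge)→9500, (B,hash)→9800 …(+2); best=4800 via (B,nl_idx)
  {ABD}: card=240; try (D,hash)→3120, (D,merge)→3240, (B,nl_idx)→3600, (B,merge)→8360, (B,hash)→10440, (D,nl)→15720 …(+1); best=3120 via (D,hash)
  {ABC}: card=192; try (C,nl_idx)→2592, (C,merge)→6280, (A,hash)→7280, (C,hash)→8640, (A,nl_idx)→10592, (A,merge)→14560 …(+2); best=2592 via (C,nl_idx)
  {ABCD}: card=384; try (D,hash)→4464, (D,merge)→5280, (C,nl_idx)→5664, (C,merge)→9280, (C,hash)→10560, (D,nl)→25632 …(+1); best=4464 via (D,hash)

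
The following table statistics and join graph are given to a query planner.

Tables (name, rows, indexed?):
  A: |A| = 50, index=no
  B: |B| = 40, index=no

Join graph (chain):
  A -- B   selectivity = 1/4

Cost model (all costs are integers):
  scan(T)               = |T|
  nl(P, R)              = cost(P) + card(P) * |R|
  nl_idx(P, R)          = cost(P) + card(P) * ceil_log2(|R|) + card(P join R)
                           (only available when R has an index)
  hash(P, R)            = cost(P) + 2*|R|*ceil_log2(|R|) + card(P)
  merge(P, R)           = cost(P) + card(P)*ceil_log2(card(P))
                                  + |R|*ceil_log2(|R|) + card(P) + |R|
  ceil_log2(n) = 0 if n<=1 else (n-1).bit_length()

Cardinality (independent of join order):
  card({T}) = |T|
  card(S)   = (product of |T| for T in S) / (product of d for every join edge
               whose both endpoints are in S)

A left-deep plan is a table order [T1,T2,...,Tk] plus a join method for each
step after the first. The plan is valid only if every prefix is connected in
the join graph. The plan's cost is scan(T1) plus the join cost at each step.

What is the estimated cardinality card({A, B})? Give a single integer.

500

Tables in S: A(50), B(40)
Edges inside S: A-B(d=4)
numerator = 50 * 40 = 2000
denominator = 4 = 4
card(S) = 2000 / 4 = 500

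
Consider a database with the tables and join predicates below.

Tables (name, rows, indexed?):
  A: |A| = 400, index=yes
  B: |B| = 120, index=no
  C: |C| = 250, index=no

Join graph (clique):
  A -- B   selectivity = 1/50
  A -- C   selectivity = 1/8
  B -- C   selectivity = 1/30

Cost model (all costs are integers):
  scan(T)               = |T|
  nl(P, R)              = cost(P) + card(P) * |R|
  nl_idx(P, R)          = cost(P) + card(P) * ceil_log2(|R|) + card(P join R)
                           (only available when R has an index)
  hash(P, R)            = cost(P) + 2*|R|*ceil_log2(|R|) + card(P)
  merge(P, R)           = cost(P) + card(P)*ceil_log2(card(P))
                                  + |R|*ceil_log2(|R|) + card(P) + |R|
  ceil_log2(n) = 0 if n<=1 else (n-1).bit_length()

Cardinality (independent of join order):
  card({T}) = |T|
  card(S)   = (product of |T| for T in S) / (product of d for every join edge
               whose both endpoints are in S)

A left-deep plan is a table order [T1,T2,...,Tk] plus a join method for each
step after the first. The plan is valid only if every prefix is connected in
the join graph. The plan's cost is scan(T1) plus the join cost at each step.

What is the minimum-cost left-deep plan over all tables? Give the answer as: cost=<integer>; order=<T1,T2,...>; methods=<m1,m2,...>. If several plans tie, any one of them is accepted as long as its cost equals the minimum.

Selinger DP (subsets sized 1..n):
  {A}: scan cost=400, card=400
  {B}: scan cost=120, card=120
  {C}: scan cost=250, card=250
  {AB}: card=960; try (A,nl_idx)→2160, (B,hash)→2480, (A,merge)→5080, (B,merge)→5360, (A,hash)→7440, (A,nl)→48120 …(+1); best=2160 via (A,nl_idx)
  {AC}: card=12500; try (C,hash)→4800, (A,merge)→6500, (C,merge)→6650, (A,hash)→7700, (A,nl_idx)→15000, (A,nl)→100250 …(+1); best=4800 via (C,hash)
  {BC}: card=1000; try (B,hash)→2180, (C,merge)→3330, (B,merge)→3460, (C,hash)→4240, (C,nl)→30120, (B,nl)→30250; best=2180 via (B,hash)
  {ABC}: card=1000; try (C,hash)→7120, (A,hash)→10380, (A,nl_idx)→12180, (C,merge)→14970, (A,merge)→17180, (B,hash)→18980 …(+4); best=7120 via (C,hash)

cost=7120; order=B,A,C; methods=nl_idx,hash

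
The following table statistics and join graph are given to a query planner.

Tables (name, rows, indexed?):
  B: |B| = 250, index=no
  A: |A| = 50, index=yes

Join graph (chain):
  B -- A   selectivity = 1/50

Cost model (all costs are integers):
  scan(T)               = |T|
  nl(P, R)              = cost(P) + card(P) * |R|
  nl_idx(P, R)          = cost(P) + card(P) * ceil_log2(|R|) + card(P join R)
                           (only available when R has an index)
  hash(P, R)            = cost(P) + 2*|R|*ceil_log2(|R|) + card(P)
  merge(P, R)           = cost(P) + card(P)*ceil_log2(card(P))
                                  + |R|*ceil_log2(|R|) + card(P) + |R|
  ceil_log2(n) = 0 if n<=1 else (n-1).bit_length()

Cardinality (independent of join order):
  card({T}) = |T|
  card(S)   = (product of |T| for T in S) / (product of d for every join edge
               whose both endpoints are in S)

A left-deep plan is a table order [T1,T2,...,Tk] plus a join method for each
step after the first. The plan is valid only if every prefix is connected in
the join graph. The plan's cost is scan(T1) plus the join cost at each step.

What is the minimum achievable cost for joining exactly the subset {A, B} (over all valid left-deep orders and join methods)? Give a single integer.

1100

Selinger DP over subsets of {A,B}:
  {B}: scan cost=250, card=250
  {A}: scan cost=50, card=50
  {AB}: card=250; try (A,hash)→1100, (A,nl_idx)→2000, (B,merge)→2650, (A,merge)→2850, (B,hash)→4100, (B,nl)→12550 …(+1); best=1100 via (A,hash)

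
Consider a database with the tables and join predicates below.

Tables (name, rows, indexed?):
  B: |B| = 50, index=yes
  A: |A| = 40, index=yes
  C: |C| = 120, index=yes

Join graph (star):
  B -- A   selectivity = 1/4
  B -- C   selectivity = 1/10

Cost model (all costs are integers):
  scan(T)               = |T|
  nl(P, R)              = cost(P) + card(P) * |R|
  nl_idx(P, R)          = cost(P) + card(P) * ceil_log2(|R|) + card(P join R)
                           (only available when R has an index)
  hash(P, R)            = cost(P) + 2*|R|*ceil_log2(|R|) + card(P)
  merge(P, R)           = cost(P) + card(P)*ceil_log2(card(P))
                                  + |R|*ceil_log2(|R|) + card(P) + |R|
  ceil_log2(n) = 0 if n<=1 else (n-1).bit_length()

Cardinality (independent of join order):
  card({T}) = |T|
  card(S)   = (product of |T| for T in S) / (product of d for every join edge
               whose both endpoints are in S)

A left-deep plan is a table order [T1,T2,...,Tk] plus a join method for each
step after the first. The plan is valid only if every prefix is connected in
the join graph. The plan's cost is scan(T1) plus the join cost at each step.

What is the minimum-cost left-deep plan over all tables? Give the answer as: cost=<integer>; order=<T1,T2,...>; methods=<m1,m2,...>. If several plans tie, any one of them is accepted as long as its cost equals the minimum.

cost=1920; order=C,B,A; methods=hash,hash

Selinger DP (subsets sized 1..n):
  {B}: scan cost=50, card=50
  {A}: scan cost=40, card=40
  {C}: scan cost=120, card=120
  {AB}: card=500; try (A,hash)→580, (B,merge)→670, (B,hash)→680, (A,merge)→680, (B,nl_idx)→780, (A,nl_idx)→850 …(+2); best=580 via (A,hash)
  {BC}: card=600; try (B,hash)→840, (C,nl_idx)→1000, (C,merge)→1360, (B,merge)→1430, (B,nl_idx)→1440, (C,hash)→1780 …(+2); best=840 via (B,hash)
  {ABC}: card=6000; try (A,hash)→1920, (C,hash)→2760, (C,merge)→6540, (A,merge)→7720, (C,nl_idx)→10080, (A,nl_idx)→10440 …(+2); best=1920 via (A,hash)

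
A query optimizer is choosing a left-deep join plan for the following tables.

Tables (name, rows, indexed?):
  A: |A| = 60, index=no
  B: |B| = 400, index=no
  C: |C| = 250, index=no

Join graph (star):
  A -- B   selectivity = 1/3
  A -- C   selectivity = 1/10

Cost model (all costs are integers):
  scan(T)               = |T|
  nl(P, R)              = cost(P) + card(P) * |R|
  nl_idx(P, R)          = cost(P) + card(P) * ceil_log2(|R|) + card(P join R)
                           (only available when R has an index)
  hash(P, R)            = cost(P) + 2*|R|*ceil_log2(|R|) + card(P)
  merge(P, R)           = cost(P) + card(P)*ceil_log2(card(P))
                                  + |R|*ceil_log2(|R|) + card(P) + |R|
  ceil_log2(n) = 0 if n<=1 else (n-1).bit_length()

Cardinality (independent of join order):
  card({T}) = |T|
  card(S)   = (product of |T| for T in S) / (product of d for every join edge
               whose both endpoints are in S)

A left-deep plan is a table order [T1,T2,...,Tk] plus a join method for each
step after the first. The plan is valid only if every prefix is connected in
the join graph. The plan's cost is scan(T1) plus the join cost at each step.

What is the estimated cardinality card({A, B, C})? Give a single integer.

200000

Tables in S: A(60), B(400), C(250)
Edges inside S: A-B(d=3), A-C(d=10)
numerator = 60 * 400 * 250 = 6000000
denominator = 3 * 10 = 30
card(S) = 6000000 / 30 = 200000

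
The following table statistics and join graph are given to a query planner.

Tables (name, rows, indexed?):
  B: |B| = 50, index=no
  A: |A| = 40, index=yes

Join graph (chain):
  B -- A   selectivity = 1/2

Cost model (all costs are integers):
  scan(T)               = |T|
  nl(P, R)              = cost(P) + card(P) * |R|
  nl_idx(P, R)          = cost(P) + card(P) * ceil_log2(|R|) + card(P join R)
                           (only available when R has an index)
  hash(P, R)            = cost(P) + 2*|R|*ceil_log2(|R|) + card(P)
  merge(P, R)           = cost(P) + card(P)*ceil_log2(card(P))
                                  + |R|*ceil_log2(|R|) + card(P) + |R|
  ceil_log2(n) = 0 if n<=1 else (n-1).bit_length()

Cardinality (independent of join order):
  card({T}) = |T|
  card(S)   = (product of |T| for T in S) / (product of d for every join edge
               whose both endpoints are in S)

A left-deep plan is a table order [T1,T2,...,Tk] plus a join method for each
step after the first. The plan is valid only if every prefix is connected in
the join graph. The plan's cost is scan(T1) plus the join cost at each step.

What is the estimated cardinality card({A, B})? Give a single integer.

Tables in S: A(40), B(50)
Edges inside S: B-A(d=2)
numerator = 40 * 50 = 2000
denominator = 2 = 2
card(S) = 2000 / 2 = 1000

1000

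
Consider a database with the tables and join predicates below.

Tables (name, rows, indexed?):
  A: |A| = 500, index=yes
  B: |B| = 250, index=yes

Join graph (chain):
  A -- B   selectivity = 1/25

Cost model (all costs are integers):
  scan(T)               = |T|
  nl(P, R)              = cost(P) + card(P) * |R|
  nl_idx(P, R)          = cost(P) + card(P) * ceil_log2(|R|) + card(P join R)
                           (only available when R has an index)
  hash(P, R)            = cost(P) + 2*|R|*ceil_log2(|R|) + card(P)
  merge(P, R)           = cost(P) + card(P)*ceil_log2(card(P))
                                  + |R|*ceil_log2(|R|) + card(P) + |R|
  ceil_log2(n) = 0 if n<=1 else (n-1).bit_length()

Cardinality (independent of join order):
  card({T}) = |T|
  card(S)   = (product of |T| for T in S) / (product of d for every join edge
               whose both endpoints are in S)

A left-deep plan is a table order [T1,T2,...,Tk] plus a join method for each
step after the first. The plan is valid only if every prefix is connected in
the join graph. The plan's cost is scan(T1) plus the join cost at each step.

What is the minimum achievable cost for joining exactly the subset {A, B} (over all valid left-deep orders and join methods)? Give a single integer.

5000

Selinger DP over subsets of {A,B}:
  {A}: scan cost=500, card=500
  {B}: scan cost=250, card=250
  {AB}: card=5000; try (B,hash)→5000, (A,merge)→7500, (A,nl_idx)→7500, (B,merge)→7750, (B,nl_idx)→9500, (A,hash)→9500 …(+2); best=5000 via (B,hash)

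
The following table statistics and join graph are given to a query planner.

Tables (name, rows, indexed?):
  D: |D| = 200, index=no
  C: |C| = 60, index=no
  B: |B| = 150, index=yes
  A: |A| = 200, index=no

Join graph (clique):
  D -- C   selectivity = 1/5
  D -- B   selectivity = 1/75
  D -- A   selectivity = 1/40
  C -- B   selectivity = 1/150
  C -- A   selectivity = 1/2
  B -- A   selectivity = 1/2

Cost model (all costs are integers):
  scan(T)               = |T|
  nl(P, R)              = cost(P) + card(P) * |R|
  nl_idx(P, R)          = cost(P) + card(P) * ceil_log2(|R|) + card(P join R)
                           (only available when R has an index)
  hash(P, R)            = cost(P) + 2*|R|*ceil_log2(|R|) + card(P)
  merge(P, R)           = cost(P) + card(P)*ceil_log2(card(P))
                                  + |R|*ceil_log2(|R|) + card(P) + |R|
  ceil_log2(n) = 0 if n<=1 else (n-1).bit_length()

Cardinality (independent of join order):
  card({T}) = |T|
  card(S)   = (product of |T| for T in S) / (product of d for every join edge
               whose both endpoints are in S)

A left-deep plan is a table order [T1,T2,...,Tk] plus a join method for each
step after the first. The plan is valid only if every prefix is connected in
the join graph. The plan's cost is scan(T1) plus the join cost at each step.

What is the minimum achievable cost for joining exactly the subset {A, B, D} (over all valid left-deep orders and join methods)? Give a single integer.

Selinger DP over subsets of {A,B,D}:
  {D}: scan cost=200, card=200
  {B}: scan cost=150, card=150
  {A}: scan cost=200, card=200
  {BD}: card=400; try (B,nl_idx)→2200, (B,hash)→2800, (D,merge)→3300, (B,merge)→3350, (D,hash)→3500, (D,nl)→30150 …(+1); best=2200 via (B,nl_idx)
  {AD}: card=1000; try (D,hash)→3600, (A,hash)→3600, (D,merge)→3800, (A,merge)→3800, (D,nl)→40200, (A,nl)→40200; best=3600 via (D,hash)
  {AB}: card=15000; try (B,hash)→2800, (A,merge)→3300, (B,merge)→3350, (A,hash)→3500, (B,nl_idx)→16800, (A,nl)→30150 …(+1); best=2800 via (B,hash)
  {ABD}: card=1000; try (A,hash)→5800, (B,hash)→7000, (A,merge)→8000, (B,nl_idx)→12600, (B,merge)→15950, (D,hash)→21000 …(+4); best=5800 via (A,hash)

5800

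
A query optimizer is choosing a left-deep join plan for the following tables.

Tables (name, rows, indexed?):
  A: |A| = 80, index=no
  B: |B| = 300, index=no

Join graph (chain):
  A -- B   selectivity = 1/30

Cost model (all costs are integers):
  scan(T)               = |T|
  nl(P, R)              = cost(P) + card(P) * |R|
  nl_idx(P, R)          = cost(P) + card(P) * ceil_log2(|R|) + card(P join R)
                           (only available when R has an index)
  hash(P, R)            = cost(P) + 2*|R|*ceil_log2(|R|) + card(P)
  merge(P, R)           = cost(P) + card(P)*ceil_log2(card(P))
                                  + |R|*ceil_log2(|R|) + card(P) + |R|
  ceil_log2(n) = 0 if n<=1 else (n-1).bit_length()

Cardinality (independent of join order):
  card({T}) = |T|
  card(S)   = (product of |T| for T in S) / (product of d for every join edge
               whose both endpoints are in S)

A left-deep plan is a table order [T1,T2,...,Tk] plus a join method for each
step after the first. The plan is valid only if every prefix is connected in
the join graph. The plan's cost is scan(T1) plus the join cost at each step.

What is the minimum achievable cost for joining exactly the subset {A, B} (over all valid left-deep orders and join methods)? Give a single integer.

1720

Selinger DP over subsets of {A,B}:
  {A}: scan cost=80, card=80
  {B}: scan cost=300, card=300
  {AB}: card=800; try (A,hash)→1720, (B,merge)→3720, (A,merge)→3940, (B,hash)→5560, (B,nl)→24080, (A,nl)→24300; best=1720 via (A,hash)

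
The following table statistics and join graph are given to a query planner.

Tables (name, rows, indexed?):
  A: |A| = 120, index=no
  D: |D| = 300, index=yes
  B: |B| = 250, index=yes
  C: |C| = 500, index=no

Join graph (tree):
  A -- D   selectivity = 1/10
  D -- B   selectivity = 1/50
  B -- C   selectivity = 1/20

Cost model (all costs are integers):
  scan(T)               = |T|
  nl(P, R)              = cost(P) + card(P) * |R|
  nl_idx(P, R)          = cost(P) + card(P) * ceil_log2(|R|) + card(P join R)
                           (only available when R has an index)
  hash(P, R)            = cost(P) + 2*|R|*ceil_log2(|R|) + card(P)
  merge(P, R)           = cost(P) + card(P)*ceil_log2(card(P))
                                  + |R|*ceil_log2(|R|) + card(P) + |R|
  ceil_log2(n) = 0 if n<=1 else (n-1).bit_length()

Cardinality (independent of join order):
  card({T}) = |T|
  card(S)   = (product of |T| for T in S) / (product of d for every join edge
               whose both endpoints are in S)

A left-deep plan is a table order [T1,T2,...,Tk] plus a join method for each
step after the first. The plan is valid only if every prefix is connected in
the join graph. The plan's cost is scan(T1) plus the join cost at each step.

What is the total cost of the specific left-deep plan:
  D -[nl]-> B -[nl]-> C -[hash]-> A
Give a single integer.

864480

step 1: scan D: cost=300, card=300
step 2: join B via nl
    card(P join B) = 300*250/(50) = 1500
    cost = 300 + 300*250 = 75300
step 3: join C via nl
    card(P join C) = 1500*500/(20) = 37500
    cost = 75300 + 1500*500 = 825300
step 4: join A via hash
    card(P join A) = 37500*120/(10) = 450000
    cost = 825300 + 2*120*7 + 37500 = 864480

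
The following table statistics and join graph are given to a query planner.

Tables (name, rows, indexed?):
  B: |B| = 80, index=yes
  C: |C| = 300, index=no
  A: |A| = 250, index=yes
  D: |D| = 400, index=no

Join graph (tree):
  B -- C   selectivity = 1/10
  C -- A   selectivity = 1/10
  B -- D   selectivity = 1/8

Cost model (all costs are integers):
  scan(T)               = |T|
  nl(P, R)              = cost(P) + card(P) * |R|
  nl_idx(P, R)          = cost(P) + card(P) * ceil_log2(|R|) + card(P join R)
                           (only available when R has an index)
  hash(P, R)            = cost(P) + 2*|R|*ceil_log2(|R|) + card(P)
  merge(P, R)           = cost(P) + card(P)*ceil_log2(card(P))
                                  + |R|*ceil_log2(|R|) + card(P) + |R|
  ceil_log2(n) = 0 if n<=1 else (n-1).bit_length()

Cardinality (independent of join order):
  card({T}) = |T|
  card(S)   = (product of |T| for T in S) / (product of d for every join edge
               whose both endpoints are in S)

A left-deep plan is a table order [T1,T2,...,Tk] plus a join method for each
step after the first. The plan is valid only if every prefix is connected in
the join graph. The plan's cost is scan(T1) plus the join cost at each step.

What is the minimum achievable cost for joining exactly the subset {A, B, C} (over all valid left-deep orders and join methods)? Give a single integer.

8120

Selinger DP over subsets of {A,B,C}:
  {B}: scan cost=80, card=80
  {C}: scan cost=300, card=300
  {A}: scan cost=250, card=250
  {BC}: card=2400; try (B,hash)→1720, (C,merge)→3720, (B,merge)→3940, (B,nl_idx)→4800, (C,hash)→5560, (C,nl)→24080 …(+1); best=1720 via (B,hash)
  {AC}: card=7500; try (A,hash)→4600, (C,merge)→5500, (A,merge)→5550, (C,hash)→5900, (A,nl_idx)→10200, (C,nl)→75250 …(+1); best=4600 via (A,hash)
  {ABC}: card=60000; try (A,hash)→8120, (B,hash)→13220, (A,merge)→35170, (A,nl_idx)→80920, (B,merge)→110240, (B,nl_idx)→117100 …(+2); best=8120 via (A,hash)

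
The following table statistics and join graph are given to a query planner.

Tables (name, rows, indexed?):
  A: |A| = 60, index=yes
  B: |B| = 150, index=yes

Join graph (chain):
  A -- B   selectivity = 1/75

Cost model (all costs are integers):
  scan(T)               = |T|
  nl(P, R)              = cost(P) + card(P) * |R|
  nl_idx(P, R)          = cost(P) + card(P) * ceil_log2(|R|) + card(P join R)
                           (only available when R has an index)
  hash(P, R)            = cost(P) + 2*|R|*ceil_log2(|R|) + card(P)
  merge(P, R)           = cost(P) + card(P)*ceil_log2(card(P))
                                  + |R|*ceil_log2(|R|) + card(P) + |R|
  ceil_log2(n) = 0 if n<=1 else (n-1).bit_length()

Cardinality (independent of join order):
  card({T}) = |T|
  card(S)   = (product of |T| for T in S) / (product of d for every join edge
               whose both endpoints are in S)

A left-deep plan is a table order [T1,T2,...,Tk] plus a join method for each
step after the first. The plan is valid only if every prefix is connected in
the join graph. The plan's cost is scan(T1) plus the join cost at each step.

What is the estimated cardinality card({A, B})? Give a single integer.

120

Tables in S: A(60), B(150)
Edges inside S: A-B(d=75)
numerator = 60 * 150 = 9000
denominator = 75 = 75
card(S) = 9000 / 75 = 120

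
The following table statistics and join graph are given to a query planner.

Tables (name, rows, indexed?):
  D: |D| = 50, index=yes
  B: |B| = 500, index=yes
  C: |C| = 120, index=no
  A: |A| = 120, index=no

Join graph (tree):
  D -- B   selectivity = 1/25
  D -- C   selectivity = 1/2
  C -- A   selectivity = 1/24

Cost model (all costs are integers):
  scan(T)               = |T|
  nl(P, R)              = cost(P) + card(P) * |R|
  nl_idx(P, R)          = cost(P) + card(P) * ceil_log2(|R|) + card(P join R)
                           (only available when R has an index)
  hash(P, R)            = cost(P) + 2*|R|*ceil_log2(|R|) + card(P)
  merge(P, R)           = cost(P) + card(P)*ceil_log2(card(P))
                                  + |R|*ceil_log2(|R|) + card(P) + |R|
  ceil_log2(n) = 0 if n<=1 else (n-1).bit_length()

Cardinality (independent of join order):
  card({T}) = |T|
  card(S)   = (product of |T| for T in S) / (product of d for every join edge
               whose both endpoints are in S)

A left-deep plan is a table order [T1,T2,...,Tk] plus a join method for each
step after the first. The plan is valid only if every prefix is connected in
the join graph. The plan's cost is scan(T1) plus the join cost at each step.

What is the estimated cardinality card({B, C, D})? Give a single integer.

Tables in S: B(500), C(120), D(50)
Edges inside S: D-B(d=25), D-C(d=2)
numerator = 500 * 120 * 50 = 3000000
denominator = 25 * 2 = 50
card(S) = 3000000 / 50 = 60000

60000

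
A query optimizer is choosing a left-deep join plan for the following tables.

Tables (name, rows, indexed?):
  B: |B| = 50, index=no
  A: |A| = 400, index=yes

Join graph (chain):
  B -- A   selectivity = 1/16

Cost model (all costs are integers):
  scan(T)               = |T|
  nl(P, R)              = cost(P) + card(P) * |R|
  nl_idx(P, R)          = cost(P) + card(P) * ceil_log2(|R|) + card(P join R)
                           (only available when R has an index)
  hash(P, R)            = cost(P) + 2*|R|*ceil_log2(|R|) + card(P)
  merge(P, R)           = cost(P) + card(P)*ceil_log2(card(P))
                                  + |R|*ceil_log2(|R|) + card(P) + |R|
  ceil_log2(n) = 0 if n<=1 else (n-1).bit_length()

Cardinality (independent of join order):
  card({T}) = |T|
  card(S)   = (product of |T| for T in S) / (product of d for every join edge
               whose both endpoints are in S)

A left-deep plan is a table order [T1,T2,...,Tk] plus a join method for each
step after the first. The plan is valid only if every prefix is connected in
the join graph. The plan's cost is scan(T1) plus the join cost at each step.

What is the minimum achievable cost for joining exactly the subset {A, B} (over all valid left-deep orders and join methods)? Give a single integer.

1400

Selinger DP over subsets of {A,B}:
  {B}: scan cost=50, card=50
  {A}: scan cost=400, card=400
  {AB}: card=1250; try (B,hash)→1400, (A,nl_idx)→1750, (A,merge)→4400, (B,merge)→4750, (A,hash)→7300, (A,nl)→20050 …(+1); best=1400 via (B,hash)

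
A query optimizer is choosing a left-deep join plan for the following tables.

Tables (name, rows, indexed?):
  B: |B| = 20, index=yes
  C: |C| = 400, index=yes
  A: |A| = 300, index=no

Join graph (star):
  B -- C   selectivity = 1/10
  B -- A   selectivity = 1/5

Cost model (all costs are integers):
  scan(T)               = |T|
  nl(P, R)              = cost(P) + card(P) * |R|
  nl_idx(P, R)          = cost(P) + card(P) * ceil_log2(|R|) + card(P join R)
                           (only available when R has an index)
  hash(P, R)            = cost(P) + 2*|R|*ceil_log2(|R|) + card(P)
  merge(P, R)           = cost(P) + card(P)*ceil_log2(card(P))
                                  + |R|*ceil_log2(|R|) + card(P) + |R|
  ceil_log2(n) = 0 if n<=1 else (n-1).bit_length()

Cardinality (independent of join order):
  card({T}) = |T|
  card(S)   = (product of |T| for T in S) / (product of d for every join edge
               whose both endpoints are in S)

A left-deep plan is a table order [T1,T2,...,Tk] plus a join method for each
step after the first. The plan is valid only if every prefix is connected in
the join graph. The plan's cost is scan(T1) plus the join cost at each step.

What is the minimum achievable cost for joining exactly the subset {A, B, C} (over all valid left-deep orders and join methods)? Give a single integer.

7200

Selinger DP over subsets of {A,B,C}:
  {B}: scan cost=20, card=20
  {C}: scan cost=400, card=400
  {A}: scan cost=300, card=300
  {BC}: card=800; try (C,nl_idx)→1000, (B,hash)→1000, (B,nl_idx)→3200, (C,merge)→4140, (B,merge)→4520, (C,hash)→7240 …(+2); best=1000 via (C,nl_idx)
  {AB}: card=1200; try (B,hash)→800, (B,nl_idx)→3000, (A,merge)→3140, (B,merge)→3420, (A,hash)→5440, (A,nl)→6020 …(+1); best=800 via (B,hash)
  {ABC}: card=48000; try (A,hash)→7200, (C,hash)→9200, (A,merge)→12800, (C,merge)→19200, (C,nl_idx)→59600, (A,nl)→241000 …(+1); best=7200 via (A,hash)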